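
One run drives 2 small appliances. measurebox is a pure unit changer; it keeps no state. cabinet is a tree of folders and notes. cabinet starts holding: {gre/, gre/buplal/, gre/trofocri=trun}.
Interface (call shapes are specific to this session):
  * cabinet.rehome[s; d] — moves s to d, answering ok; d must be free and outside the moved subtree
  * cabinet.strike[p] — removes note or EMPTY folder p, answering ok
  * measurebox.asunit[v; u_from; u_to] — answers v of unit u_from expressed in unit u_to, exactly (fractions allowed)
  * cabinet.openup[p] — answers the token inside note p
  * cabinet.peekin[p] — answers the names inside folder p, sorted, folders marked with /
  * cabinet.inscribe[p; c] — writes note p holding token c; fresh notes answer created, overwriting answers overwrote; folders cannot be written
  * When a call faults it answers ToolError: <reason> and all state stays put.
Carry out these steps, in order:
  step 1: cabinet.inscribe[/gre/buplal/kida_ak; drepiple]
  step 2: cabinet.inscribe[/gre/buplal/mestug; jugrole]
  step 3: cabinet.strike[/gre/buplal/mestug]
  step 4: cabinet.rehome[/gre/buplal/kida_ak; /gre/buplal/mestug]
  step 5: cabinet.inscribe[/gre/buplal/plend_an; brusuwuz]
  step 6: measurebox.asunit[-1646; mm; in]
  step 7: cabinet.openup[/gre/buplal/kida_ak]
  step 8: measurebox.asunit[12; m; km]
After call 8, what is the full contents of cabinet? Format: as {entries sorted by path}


% 1. inscribe(p='/gre/buplal/kida_ak', c='drepiple') == created
% 2. inscribe(p='/gre/buplal/mestug', c='jugrole') == created
% 3. strike(p='/gre/buplal/mestug') == ok
% 4. rehome(s='/gre/buplal/kida_ak', d='/gre/buplal/mestug') == ok
% 5. inscribe(p='/gre/buplal/plend_an', c='brusuwuz') == created
% 6. asunit(v='-1646', u_from='mm', u_to='in') == -8230/127
% 7. openup(p='/gre/buplal/kida_ak') == ToolError: not found
% 8. asunit(v='12', u_from='m', u_to='km') == 3/250

Answer: {gre/, gre/buplal/, gre/buplal/mestug=drepiple, gre/buplal/plend_an=brusuwuz, gre/trofocri=trun}


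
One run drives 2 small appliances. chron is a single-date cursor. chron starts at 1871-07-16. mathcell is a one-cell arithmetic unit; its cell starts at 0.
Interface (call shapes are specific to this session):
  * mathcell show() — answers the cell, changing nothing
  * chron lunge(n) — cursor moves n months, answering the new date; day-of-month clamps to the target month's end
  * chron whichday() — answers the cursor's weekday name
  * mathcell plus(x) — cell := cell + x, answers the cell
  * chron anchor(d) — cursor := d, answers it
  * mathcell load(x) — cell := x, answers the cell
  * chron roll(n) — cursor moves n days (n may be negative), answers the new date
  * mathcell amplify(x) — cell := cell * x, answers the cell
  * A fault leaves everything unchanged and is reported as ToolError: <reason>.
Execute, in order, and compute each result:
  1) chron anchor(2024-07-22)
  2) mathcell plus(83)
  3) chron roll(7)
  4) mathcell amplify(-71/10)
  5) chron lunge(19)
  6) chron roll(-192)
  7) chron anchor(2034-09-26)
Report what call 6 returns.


Answer: 2025-08-20

Derivation:
Now I run chron anchor with d='2024-07-22', giving 2024-07-22.
I run mathcell plus with x='83', and observe 83.
I invoke chron roll with n='7', giving 2024-07-29.
Using mathcell amplify with x='-71/10', and see -5893/10.
I invoke chron lunge with n='19', which returns 2026-02-28.
Then chron roll with n='-192', which returns 2025-08-20.
I try chron anchor with d='2034-09-26', giving 2034-09-26.


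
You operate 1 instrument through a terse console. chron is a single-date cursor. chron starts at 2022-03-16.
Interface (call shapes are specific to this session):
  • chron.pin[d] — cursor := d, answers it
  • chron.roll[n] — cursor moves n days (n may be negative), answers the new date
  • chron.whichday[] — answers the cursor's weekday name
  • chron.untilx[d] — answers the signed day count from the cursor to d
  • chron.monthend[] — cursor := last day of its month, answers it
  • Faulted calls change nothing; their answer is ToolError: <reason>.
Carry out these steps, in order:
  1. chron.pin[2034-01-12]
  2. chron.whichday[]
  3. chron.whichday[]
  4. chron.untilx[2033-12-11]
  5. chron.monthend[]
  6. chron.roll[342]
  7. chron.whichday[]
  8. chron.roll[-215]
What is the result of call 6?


I call pin on 2034-01-12, → 2034-01-12.
Now I run whichday, and get Thursday.
Now I run whichday(), → Thursday.
Now I run untilx on 2033-12-11, giving -32.
Now I run monthend(), and get 2034-01-31.
Invoking roll on 342, giving 2035-01-08.
Using whichday(), which returns Monday.
Calling roll on -215, and observe 2034-06-07.

Answer: 2035-01-08


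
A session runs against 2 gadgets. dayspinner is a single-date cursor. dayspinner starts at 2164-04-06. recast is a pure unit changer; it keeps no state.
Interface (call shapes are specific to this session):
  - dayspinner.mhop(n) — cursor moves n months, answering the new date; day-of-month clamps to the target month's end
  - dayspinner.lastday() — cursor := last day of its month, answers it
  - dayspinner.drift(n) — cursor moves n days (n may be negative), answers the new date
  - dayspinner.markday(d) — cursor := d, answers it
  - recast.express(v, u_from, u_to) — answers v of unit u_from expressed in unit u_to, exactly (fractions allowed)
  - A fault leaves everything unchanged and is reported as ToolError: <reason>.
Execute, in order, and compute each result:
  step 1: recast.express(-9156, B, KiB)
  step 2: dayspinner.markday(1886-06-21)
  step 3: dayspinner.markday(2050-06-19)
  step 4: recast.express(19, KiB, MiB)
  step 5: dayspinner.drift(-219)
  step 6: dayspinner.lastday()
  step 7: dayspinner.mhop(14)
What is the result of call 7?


> recast.express v→-9156 u_from→B u_to→KiB
:: -2289/256
> dayspinner.markday d→1886-06-21
:: 1886-06-21
> dayspinner.markday d→2050-06-19
:: 2050-06-19
> recast.express v→19 u_from→KiB u_to→MiB
:: 19/1024
> dayspinner.drift n→-219
:: 2049-11-12
> dayspinner.lastday
:: 2049-11-30
> dayspinner.mhop n→14
:: 2051-01-30

Answer: 2051-01-30


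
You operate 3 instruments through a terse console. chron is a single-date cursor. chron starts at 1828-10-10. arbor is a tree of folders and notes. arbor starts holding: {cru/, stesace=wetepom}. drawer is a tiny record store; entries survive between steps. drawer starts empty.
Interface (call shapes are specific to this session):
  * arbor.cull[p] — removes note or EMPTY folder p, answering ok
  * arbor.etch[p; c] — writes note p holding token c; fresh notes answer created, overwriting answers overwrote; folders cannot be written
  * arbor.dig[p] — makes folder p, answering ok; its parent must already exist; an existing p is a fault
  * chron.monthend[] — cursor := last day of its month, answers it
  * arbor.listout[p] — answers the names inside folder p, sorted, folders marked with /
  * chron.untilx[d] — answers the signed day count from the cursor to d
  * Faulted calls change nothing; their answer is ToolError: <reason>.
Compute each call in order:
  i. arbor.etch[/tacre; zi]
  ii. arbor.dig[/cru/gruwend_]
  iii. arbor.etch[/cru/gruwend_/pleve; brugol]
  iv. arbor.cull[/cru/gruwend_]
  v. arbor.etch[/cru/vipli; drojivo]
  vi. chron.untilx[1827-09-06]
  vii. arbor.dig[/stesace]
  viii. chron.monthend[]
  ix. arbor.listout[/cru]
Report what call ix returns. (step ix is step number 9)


Calling etch with p='/tacre', c='zi', and observe created.
Now I run dig with p='/cru/gruwend_', and get ok.
I try etch with p='/cru/gruwend_/pleve', c='brugol', and get created.
Calling cull with p='/cru/gruwend_', — result: ToolError: not empty.
Calling etch with p='/cru/vipli', c='drojivo': created.
Invoking untilx with d='1827-09-06', and get -400.
Using dig with p='/stesace', → ToolError: exists.
I try monthend(), giving 1828-10-31.
Invoking listout with p='/cru': [gruwend_/, vipli].

Answer: [gruwend_/, vipli]


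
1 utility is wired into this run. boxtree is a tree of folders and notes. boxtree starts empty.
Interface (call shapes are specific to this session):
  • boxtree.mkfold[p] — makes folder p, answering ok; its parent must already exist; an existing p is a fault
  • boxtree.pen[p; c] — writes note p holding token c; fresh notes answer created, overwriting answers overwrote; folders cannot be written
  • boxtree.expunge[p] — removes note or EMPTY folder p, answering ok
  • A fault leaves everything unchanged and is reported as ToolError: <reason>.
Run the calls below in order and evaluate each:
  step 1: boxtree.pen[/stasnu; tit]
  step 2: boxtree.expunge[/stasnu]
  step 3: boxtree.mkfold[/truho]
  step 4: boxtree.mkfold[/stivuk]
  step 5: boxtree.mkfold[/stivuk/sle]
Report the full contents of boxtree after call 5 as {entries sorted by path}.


Do: boxtree.pen[p: /stasnu; c: tit]
See: created
Do: boxtree.expunge[p: /stasnu]
See: ok
Do: boxtree.mkfold[p: /truho]
See: ok
Do: boxtree.mkfold[p: /stivuk]
See: ok
Do: boxtree.mkfold[p: /stivuk/sle]
See: ok

Answer: {stivuk/, stivuk/sle/, truho/}


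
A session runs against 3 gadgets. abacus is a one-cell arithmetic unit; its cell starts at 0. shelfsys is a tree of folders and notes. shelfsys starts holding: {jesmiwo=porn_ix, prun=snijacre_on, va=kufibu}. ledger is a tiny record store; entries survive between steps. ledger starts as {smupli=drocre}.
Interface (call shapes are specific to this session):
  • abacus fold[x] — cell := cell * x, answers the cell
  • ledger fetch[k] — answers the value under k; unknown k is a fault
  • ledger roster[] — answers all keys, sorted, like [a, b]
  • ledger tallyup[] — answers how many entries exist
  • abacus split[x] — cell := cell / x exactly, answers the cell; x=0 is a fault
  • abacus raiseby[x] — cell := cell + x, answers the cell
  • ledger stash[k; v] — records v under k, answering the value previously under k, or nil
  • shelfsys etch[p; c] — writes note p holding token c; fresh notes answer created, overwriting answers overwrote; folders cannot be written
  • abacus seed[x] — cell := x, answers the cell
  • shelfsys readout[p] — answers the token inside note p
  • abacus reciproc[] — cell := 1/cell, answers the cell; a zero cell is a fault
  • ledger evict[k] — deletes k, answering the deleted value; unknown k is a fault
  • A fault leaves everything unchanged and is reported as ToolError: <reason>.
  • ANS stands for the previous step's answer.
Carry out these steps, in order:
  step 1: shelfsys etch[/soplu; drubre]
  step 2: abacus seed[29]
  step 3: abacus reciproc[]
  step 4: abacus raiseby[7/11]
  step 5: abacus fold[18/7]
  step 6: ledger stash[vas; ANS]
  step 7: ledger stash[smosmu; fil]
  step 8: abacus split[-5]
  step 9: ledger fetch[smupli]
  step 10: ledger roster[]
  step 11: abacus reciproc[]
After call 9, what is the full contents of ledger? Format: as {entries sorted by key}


-> shelfsys etch(/soplu, drubre)
<- created
-> abacus seed(29)
<- 29
-> abacus reciproc()
<- 1/29
-> abacus raiseby(7/11)
<- 214/319
-> abacus fold(18/7)
<- 3852/2233
-> ledger stash(vas, ANS)
<- nil
-> ledger stash(smosmu, fil)
<- nil
-> abacus split(-5)
<- -3852/11165
-> ledger fetch(smupli)
<- drocre
-> ledger roster()
<- [smosmu, smupli, vas]
-> abacus reciproc()
<- -11165/3852

Answer: {smosmu=fil, smupli=drocre, vas=3852/2233}


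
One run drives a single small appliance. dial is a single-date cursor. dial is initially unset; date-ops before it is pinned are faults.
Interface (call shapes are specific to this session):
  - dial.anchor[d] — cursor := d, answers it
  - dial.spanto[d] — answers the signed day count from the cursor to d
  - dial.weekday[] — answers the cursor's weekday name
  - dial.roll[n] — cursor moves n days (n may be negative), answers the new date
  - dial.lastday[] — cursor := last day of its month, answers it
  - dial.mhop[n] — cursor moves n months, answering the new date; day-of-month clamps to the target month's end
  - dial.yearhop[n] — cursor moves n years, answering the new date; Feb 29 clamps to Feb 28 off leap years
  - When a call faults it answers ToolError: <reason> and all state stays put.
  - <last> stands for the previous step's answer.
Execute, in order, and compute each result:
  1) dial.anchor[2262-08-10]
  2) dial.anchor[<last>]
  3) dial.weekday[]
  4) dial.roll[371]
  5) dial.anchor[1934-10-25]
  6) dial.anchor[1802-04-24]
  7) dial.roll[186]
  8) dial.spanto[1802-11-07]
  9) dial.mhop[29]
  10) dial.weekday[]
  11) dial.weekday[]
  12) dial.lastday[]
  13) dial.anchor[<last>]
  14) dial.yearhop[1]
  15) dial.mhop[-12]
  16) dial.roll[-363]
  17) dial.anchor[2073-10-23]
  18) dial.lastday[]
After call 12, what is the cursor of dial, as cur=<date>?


Answer: cur=1805-03-31

Derivation:
> dial.anchor d='2262-08-10'
  2262-08-10
> dial.anchor d='<last>'
  2262-08-10
> dial.weekday
  Sunday
> dial.roll n='371'
  2263-08-16
> dial.anchor d='1934-10-25'
  1934-10-25
> dial.anchor d='1802-04-24'
  1802-04-24
> dial.roll n='186'
  1802-10-27
> dial.spanto d='1802-11-07'
  11
> dial.mhop n='29'
  1805-03-27
> dial.weekday
  Wednesday
> dial.weekday
  Wednesday
> dial.lastday
  1805-03-31
> dial.anchor d='<last>'
  1805-03-31
> dial.yearhop n='1'
  1806-03-31
> dial.mhop n='-12'
  1805-03-31
> dial.roll n='-363'
  1804-04-02
> dial.anchor d='2073-10-23'
  2073-10-23
> dial.lastday
  2073-10-31


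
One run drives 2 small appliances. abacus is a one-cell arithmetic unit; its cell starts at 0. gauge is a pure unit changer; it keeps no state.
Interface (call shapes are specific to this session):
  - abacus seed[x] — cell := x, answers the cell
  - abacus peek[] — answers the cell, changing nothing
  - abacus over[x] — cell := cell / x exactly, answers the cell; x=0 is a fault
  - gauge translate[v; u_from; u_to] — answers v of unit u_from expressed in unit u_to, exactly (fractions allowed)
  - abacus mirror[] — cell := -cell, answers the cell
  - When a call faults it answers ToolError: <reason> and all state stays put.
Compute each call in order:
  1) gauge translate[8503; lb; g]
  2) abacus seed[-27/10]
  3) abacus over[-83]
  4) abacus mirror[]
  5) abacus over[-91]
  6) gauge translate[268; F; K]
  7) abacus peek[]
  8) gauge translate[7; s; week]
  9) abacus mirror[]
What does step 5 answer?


~$ gauge translate v='8503' u_from='lb' u_to='g'
:: 385689592211/100000
~$ abacus seed x='-27/10'
:: -27/10
~$ abacus over x='-83'
:: 27/830
~$ abacus mirror
:: -27/830
~$ abacus over x='-91'
:: 27/75530
~$ gauge translate v='268' u_from='F' u_to='K'
:: 72767/180
~$ abacus peek
:: 27/75530
~$ gauge translate v='7' u_from='s' u_to='week'
:: 1/86400
~$ abacus mirror
:: -27/75530

Answer: 27/75530


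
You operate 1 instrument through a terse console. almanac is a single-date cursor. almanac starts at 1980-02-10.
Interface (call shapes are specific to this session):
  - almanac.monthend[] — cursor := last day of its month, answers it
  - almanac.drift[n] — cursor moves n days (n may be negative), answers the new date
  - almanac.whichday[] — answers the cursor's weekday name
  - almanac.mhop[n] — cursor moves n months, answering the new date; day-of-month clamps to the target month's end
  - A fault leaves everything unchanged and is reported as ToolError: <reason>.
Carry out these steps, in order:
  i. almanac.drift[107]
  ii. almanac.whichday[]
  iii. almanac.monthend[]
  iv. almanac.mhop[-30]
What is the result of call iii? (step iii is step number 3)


Act: almanac.drift[n='107']
Obs: 1980-05-27
Act: almanac.whichday[]
Obs: Tuesday
Act: almanac.monthend[]
Obs: 1980-05-31
Act: almanac.mhop[n='-30']
Obs: 1977-11-30

Answer: 1980-05-31


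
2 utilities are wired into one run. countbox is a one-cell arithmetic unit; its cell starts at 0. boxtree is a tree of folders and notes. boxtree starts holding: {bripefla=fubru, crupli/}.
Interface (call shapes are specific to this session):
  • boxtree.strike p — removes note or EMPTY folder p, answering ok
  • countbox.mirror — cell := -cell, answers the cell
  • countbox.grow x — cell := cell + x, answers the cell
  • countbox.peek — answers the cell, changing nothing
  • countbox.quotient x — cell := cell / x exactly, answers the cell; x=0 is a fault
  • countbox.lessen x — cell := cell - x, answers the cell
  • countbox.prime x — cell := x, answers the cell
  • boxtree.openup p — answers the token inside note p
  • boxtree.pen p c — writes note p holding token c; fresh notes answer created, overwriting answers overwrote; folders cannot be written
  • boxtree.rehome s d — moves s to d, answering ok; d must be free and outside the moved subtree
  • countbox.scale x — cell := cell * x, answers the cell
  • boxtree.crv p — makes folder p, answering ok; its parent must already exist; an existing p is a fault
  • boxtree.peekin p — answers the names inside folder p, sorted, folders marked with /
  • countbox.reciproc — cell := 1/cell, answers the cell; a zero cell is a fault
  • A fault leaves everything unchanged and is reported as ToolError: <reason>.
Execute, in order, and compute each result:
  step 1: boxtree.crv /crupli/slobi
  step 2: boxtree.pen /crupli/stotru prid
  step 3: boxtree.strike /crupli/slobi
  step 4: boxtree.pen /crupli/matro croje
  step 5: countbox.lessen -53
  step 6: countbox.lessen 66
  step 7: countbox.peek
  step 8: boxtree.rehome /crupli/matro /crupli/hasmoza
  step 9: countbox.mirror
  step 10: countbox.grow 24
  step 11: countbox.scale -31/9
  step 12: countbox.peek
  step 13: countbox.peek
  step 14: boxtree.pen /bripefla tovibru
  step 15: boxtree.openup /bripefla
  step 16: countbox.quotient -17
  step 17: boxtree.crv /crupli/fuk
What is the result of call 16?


> boxtree.crv /crupli/slobi
  ok
> boxtree.pen /crupli/stotru prid
  created
> boxtree.strike /crupli/slobi
  ok
> boxtree.pen /crupli/matro croje
  created
> countbox.lessen -53
  53
> countbox.lessen 66
  -13
> countbox.peek
  -13
> boxtree.rehome /crupli/matro /crupli/hasmoza
  ok
> countbox.mirror
  13
> countbox.grow 24
  37
> countbox.scale -31/9
  -1147/9
> countbox.peek
  -1147/9
> countbox.peek
  -1147/9
> boxtree.pen /bripefla tovibru
  overwrote
> boxtree.openup /bripefla
  tovibru
> countbox.quotient -17
  1147/153
> boxtree.crv /crupli/fuk
  ok

Answer: 1147/153


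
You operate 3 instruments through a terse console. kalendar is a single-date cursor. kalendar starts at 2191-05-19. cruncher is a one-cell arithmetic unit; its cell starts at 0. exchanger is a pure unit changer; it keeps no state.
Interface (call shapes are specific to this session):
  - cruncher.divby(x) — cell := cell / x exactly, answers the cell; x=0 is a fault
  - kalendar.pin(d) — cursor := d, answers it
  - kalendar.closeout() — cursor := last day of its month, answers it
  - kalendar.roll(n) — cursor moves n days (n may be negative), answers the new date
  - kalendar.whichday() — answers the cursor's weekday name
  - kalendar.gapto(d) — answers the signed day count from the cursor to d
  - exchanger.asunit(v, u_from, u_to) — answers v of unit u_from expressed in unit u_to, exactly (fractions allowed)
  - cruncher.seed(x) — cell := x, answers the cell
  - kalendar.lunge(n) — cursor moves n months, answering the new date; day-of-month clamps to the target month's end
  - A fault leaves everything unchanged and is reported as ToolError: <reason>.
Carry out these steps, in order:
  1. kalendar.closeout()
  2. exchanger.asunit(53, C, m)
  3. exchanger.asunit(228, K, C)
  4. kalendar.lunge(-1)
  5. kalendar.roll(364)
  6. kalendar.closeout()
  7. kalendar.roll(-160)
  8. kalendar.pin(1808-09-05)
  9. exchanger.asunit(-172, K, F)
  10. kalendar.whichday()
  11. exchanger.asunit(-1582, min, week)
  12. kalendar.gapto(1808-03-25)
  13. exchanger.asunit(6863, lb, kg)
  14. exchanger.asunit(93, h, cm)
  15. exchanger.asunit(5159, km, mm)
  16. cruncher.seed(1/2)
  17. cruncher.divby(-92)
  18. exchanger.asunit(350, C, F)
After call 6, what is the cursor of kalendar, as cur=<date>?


-- closeout() -> 2191-05-31
-- asunit(v→53, u_from→C, u_to→m) -> ToolError: incompatible units
-- asunit(v→228, u_from→K, u_to→C) -> -903/20
-- lunge(n→-1) -> 2191-04-30
-- roll(n→364) -> 2192-04-28
-- closeout() -> 2192-04-30
-- roll(n→-160) -> 2191-11-22
-- pin(d→1808-09-05) -> 1808-09-05
-- asunit(v→-172, u_from→K, u_to→F) -> -76927/100
-- whichday() -> Monday
-- asunit(v→-1582, u_from→min, u_to→week) -> -113/720
-- gapto(d→1808-03-25) -> -164
-- asunit(v→6863, u_from→lb, u_to→kg) -> 311300443531/100000000
-- asunit(v→93, u_from→h, u_to→cm) -> ToolError: incompatible units
-- asunit(v→5159, u_from→km, u_to→mm) -> 5159000000
-- seed(x→1/2) -> 1/2
-- divby(x→-92) -> -1/184
-- asunit(v→350, u_from→C, u_to→F) -> 662

Answer: cur=2192-04-30


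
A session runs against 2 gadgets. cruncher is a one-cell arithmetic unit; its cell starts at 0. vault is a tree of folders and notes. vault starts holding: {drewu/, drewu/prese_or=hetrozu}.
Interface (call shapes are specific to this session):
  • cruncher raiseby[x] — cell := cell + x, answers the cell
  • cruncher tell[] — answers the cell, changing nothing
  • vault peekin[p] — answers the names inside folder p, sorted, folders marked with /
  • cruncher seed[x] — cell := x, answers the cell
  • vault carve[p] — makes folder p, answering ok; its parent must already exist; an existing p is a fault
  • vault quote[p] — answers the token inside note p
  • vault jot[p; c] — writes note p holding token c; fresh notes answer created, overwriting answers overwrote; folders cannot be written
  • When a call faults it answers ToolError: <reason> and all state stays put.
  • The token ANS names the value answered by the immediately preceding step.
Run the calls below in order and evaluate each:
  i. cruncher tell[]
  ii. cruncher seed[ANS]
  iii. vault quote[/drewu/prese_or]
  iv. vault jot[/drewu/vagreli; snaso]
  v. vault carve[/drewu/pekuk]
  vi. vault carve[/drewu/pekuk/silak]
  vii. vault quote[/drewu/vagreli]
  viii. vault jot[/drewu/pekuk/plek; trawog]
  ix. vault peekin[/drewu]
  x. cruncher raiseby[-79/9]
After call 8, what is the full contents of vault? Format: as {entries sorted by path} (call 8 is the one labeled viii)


Invoking cruncher tell, and observe 0.
I try cruncher seed(ANS), yielding 0.
Then vault quote(/drewu/prese_or): hetrozu.
I try vault jot(/drewu/vagreli, snaso), and see created.
Now I run vault carve(/drewu/pekuk), — result: ok.
Calling vault carve(/drewu/pekuk/silak), — result: ok.
Now I run vault quote(/drewu/vagreli), and get snaso.
I try vault jot(/drewu/pekuk/plek, trawog), which returns created.
I use vault peekin(/drewu), and see [pekuk/, prese_or, vagreli].
I invoke cruncher raiseby(-79/9), — result: -79/9.

Answer: {drewu/, drewu/pekuk/, drewu/pekuk/plek=trawog, drewu/pekuk/silak/, drewu/prese_or=hetrozu, drewu/vagreli=snaso}


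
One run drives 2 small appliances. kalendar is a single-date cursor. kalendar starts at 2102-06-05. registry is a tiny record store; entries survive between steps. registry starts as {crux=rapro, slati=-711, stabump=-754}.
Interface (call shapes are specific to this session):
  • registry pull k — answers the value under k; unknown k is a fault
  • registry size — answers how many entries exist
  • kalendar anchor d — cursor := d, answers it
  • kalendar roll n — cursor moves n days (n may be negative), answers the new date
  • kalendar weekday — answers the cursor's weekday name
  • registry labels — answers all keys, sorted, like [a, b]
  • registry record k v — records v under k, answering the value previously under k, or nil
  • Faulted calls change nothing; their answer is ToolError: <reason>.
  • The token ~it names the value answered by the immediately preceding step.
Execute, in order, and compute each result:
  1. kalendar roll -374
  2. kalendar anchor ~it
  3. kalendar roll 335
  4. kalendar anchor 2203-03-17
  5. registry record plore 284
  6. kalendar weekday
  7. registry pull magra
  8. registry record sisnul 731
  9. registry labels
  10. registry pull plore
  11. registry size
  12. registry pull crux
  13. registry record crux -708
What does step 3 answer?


Calling kalendar roll with n=-374, which returns 2101-05-27.
Then kalendar anchor with d=~it, yielding 2101-05-27.
I try kalendar roll with n=335, — result: 2102-04-27.
I try kalendar anchor with d=2203-03-17, and observe 2203-03-17.
I call registry record with k=plore, v=284, giving nil.
Then kalendar weekday, yielding Thursday.
I try registry pull with k=magra, and get ToolError: no such key magra.
I run registry record with k=sisnul, v=731, yielding nil.
I invoke registry labels(), and observe [crux, plore, sisnul, slati, stabump].
Next I call registry pull with k=plore, and get 284.
I use registry size, and get 5.
Then registry pull with k=crux, and get rapro.
Next I call registry record with k=crux, v=-708, — result: rapro.

Answer: 2102-04-27


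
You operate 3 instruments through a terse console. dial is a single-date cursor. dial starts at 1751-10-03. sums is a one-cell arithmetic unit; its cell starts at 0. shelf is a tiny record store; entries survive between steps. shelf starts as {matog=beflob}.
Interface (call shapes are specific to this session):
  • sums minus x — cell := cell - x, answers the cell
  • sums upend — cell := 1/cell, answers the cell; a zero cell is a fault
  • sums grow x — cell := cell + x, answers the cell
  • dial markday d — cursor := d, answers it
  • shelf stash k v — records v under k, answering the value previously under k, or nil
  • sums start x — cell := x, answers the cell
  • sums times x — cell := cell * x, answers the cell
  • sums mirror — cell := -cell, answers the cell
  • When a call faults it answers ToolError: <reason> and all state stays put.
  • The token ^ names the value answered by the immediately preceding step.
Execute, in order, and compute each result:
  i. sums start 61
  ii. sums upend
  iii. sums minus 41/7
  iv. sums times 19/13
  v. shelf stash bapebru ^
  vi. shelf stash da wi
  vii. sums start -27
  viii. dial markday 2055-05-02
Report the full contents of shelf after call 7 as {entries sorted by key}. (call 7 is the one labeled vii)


==> sums start(x='61')
<== 61
==> sums upend()
<== 1/61
==> sums minus(x='41/7')
<== -2494/427
==> sums times(x='19/13')
<== -47386/5551
==> shelf stash(k='bapebru', v='^')
<== nil
==> shelf stash(k='da', v='wi')
<== nil
==> sums start(x='-27')
<== -27
==> dial markday(d='2055-05-02')
<== 2055-05-02

Answer: {bapebru=-47386/5551, da=wi, matog=beflob}


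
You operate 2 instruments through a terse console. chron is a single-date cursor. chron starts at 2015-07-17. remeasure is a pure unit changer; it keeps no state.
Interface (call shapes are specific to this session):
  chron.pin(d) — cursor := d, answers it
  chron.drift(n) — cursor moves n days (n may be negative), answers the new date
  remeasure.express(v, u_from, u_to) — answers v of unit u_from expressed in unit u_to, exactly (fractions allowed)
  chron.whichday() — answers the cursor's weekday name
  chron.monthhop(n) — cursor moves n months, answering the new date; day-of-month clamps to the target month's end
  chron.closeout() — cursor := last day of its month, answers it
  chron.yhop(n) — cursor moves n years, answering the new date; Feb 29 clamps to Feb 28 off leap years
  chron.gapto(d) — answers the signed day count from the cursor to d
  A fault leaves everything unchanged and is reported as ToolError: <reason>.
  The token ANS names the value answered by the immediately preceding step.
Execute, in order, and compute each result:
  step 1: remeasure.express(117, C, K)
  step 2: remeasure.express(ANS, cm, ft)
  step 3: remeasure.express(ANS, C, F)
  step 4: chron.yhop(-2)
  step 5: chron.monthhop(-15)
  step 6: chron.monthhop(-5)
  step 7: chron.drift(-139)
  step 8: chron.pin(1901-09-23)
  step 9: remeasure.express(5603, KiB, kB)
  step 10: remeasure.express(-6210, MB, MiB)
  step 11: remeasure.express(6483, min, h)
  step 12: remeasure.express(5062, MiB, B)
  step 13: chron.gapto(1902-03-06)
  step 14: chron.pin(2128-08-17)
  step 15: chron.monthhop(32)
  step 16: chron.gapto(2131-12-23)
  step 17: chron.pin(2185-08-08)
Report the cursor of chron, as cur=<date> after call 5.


$ remeasure.express v='117' u_from='C' u_to='K'
  7803/20
$ remeasure.express v='ANS' u_from='cm' u_to='ft'
  13005/1016
$ remeasure.express v='ANS' u_from='C' u_to='F'
  55921/1016
$ chron.yhop n='-2'
  2013-07-17
$ chron.monthhop n='-15'
  2012-04-17
$ chron.monthhop n='-5'
  2011-11-17
$ chron.drift n='-139'
  2011-07-01
$ chron.pin d='1901-09-23'
  1901-09-23
$ remeasure.express v='5603' u_from='KiB' u_to='kB'
  717184/125
$ remeasure.express v='-6210' u_from='MB' u_to='MiB'
  -48515625/8192
$ remeasure.express v='6483' u_from='min' u_to='h'
  2161/20
$ remeasure.express v='5062' u_from='MiB' u_to='B'
  5307891712
$ chron.gapto d='1902-03-06'
  164
$ chron.pin d='2128-08-17'
  2128-08-17
$ chron.monthhop n='32'
  2131-04-17
$ chron.gapto d='2131-12-23'
  250
$ chron.pin d='2185-08-08'
  2185-08-08

Answer: cur=2012-04-17


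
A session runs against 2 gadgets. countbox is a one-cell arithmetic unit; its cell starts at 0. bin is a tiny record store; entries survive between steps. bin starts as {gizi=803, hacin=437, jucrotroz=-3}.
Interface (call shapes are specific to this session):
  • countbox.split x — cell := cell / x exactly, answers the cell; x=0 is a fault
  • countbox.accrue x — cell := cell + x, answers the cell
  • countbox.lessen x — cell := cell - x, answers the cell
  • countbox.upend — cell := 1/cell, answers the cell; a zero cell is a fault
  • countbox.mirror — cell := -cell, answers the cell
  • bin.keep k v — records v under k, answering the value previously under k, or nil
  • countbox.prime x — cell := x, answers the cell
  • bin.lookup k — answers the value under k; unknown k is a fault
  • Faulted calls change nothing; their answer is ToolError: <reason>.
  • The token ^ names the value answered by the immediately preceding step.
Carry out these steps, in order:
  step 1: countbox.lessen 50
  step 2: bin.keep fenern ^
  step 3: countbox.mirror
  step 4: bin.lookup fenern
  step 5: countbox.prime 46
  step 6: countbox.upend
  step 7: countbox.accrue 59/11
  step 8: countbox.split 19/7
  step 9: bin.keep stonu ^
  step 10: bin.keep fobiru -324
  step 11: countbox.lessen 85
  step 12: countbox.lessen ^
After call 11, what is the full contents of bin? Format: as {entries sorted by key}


Next I call countbox.lessen using x=50, and see -50.
Calling bin.keep using k=fenern, v=^, giving nil.
Using countbox.mirror(), → 50.
Next I call bin.lookup using k=fenern, → -50.
Invoking countbox.prime using x=46, giving 46.
I call countbox.upend, — result: 1/46.
I try countbox.accrue using x=59/11, — result: 2725/506.
I try countbox.split using x=19/7, → 19075/9614.
Next I call bin.keep using k=stonu, v=^, giving nil.
Invoking bin.keep using k=fobiru, v=-324: nil.
Now I run countbox.lessen using x=85, → -798115/9614.
Invoking countbox.lessen using x=^, and get 0.

Answer: {fenern=-50, fobiru=-324, gizi=803, hacin=437, jucrotroz=-3, stonu=19075/9614}


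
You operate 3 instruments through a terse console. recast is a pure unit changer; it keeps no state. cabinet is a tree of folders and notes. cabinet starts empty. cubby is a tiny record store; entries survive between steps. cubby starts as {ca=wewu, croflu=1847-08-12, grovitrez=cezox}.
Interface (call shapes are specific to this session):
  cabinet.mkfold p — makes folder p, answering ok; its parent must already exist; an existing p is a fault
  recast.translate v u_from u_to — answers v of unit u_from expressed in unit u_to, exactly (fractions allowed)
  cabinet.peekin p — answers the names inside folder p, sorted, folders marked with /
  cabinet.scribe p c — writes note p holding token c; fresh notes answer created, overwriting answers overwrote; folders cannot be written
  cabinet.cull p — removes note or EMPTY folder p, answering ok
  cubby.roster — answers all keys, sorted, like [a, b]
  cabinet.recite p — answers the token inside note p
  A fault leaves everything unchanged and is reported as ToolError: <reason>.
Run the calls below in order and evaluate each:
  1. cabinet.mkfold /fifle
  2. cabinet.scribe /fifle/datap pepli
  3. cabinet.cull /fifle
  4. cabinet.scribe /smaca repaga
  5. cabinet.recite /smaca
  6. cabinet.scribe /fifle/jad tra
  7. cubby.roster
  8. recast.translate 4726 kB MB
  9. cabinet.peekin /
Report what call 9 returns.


Answer: [fifle/, smaca]

Derivation:
Now I run mkfold(p→/fifle), giving ok.
Invoking scribe(p→/fifle/datap, c→pepli), → created.
Using cull(p→/fifle), which returns ToolError: not empty.
I call scribe(p→/smaca, c→repaga): created.
I call recite(p→/smaca), which returns repaga.
Now I run scribe(p→/fifle/jad, c→tra), which returns created.
I run roster(), — result: [ca, croflu, grovitrez].
I use translate(v→4726, u_from→kB, u_to→MB), — result: 2363/500.
Invoking peekin(p→/), giving [fifle/, smaca].


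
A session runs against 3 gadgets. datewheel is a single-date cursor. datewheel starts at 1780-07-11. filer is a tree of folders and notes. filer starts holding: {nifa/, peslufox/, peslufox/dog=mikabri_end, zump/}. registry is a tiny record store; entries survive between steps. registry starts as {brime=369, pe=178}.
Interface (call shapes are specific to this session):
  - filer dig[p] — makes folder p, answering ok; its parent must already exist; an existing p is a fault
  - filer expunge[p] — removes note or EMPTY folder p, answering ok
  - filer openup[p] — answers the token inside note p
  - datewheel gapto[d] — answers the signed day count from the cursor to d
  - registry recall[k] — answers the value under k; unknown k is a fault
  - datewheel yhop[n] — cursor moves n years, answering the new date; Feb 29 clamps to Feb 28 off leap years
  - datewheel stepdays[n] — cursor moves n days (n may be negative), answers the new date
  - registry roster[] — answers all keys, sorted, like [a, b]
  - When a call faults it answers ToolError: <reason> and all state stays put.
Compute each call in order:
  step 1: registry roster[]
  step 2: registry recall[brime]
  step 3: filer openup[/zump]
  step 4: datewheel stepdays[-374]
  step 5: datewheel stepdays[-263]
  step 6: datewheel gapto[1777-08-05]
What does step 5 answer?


Answer: 1778-10-13

Derivation:
Do: registry roster[]
See: [brime, pe]
Do: registry recall[k=brime]
See: 369
Do: filer openup[p=/zump]
See: ToolError: is a directory
Do: datewheel stepdays[n=-374]
See: 1779-07-03
Do: datewheel stepdays[n=-263]
See: 1778-10-13
Do: datewheel gapto[d=1777-08-05]
See: -434


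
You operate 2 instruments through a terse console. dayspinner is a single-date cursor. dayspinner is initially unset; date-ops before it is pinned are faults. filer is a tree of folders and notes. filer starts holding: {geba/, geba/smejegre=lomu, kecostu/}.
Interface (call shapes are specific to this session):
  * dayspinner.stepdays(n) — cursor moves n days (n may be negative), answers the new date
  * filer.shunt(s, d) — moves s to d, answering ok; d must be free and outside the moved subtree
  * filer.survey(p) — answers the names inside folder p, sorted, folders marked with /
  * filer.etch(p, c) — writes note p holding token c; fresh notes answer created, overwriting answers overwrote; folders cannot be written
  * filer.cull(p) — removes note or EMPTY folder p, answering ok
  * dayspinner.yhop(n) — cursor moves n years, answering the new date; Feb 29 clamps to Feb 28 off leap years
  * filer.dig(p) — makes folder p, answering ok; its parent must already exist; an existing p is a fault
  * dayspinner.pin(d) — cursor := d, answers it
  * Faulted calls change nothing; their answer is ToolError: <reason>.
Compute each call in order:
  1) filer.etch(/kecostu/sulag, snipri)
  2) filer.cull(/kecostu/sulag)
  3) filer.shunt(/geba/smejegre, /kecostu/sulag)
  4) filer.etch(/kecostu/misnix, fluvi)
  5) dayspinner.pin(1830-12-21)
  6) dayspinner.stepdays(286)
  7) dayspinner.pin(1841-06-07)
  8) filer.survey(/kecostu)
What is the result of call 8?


# 1. filer.etch(p=/kecostu/sulag, c=snipri) == created
# 2. filer.cull(p=/kecostu/sulag) == ok
# 3. filer.shunt(s=/geba/smejegre, d=/kecostu/sulag) == ok
# 4. filer.etch(p=/kecostu/misnix, c=fluvi) == created
# 5. dayspinner.pin(d=1830-12-21) == 1830-12-21
# 6. dayspinner.stepdays(n=286) == 1831-10-03
# 7. dayspinner.pin(d=1841-06-07) == 1841-06-07
# 8. filer.survey(p=/kecostu) == [misnix, sulag]

Answer: [misnix, sulag]


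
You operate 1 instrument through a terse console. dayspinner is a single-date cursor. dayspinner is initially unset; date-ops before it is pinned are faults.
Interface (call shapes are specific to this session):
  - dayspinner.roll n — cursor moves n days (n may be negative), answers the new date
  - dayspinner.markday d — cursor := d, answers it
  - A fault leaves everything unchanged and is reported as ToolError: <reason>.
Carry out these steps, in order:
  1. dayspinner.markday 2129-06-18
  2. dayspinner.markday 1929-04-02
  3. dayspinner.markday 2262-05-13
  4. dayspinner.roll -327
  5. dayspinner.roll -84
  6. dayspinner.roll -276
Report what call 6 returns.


Answer: 2260-06-25

Derivation:
I run dayspinner.markday(d='2129-06-18'), yielding 2129-06-18.
Using dayspinner.markday(d='1929-04-02'), and observe 1929-04-02.
Invoking dayspinner.markday(d='2262-05-13'), which returns 2262-05-13.
I run dayspinner.roll(n='-327'), which returns 2261-06-20.
Calling dayspinner.roll(n='-84'), and observe 2261-03-28.
Now I run dayspinner.roll(n='-276'), — result: 2260-06-25.


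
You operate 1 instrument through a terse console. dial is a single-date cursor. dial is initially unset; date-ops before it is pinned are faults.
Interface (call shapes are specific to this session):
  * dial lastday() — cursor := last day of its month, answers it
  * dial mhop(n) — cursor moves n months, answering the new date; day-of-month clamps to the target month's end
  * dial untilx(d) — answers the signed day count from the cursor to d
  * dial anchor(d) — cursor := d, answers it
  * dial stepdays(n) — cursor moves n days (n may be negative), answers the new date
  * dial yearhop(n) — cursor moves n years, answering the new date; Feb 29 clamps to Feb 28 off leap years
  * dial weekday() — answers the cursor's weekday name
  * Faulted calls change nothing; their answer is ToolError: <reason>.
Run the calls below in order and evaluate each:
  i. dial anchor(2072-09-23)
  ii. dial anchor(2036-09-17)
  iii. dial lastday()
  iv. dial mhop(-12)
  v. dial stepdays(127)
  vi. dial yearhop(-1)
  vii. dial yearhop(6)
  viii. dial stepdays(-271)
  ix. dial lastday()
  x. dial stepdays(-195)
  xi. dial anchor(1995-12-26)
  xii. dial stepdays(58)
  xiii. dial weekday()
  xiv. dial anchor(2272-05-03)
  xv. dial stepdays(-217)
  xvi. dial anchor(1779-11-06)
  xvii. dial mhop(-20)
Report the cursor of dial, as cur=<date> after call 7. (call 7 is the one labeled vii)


> dial anchor d→2072-09-23
:: 2072-09-23
> dial anchor d→2036-09-17
:: 2036-09-17
> dial lastday
:: 2036-09-30
> dial mhop n→-12
:: 2035-09-30
> dial stepdays n→127
:: 2036-02-04
> dial yearhop n→-1
:: 2035-02-04
> dial yearhop n→6
:: 2041-02-04
> dial stepdays n→-271
:: 2040-05-09
> dial lastday
:: 2040-05-31
> dial stepdays n→-195
:: 2039-11-18
> dial anchor d→1995-12-26
:: 1995-12-26
> dial stepdays n→58
:: 1996-02-22
> dial weekday
:: Thursday
> dial anchor d→2272-05-03
:: 2272-05-03
> dial stepdays n→-217
:: 2271-09-29
> dial anchor d→1779-11-06
:: 1779-11-06
> dial mhop n→-20
:: 1778-03-06

Answer: cur=2041-02-04


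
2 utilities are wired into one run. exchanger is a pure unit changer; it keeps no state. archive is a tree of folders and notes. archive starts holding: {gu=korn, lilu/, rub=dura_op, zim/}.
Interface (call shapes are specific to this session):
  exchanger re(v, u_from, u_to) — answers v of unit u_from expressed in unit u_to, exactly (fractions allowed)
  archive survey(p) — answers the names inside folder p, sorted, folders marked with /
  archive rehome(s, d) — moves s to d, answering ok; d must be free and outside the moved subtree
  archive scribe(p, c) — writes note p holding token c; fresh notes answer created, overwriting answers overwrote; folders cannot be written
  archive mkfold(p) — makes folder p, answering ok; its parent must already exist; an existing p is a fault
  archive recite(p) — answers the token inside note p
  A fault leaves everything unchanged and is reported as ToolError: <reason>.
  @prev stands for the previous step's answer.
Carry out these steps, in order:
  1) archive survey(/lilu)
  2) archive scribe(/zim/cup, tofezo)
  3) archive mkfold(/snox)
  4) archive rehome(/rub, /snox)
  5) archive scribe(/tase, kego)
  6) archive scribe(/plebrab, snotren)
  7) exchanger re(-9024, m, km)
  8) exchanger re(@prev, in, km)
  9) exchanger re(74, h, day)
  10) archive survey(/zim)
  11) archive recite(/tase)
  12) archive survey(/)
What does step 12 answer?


→ archive survey(/lilu)
← []
→ archive scribe(/zim/cup, tofezo)
← created
→ archive mkfold(/snox)
← ok
→ archive rehome(/rub, /snox)
← ToolError: exists
→ archive scribe(/tase, kego)
← created
→ archive scribe(/plebrab, snotren)
← created
→ exchanger re(-9024, m, km)
← -1128/125
→ exchanger re(@prev, in, km)
← -17907/78125000
→ exchanger re(74, h, day)
← 37/12
→ archive survey(/zim)
← [cup]
→ archive recite(/tase)
← kego
→ archive survey(/)
← [gu, lilu/, plebrab, rub, snox/, tase, zim/]

Answer: [gu, lilu/, plebrab, rub, snox/, tase, zim/]
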